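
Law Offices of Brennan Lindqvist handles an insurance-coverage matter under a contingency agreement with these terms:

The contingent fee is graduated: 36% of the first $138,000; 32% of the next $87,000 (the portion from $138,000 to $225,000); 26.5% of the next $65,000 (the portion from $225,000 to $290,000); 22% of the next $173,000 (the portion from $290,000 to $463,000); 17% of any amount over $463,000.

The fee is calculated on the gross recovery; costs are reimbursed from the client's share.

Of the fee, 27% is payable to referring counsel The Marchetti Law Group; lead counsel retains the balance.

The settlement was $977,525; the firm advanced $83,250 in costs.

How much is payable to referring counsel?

Fee base is the gross recovery, $977,525; costs are reimbursed separately.
First $138,000 at 36% = $49,680.00
Next $87,000 at 32% = $27,840.00
Next $65,000 at 26.5% = $17,225.00
Next $173,000 at 22% = $38,060.00
Remaining $514,525 at 17% = $87,469.25
Fee: $49,680.00 + $27,840.00 + $17,225.00 + $38,060.00 + $87,469.25 = $220,274.25
Referral share: 27% of $220,274.25 = $59,474.05; lead counsel retains $220,274.25 − $59,474.05 = $160,800.20.

$59,474.05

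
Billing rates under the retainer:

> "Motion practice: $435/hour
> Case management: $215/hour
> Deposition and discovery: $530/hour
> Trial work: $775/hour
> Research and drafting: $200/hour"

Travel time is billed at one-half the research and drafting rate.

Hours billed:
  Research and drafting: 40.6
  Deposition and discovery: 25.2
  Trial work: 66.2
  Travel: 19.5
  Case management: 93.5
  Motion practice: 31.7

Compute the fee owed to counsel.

$108,623.00

Motion practice: 31.7 × $435 = $13,789.50
Case management: 93.5 × $215 = $20,102.50
Deposition and discovery: 25.2 × $530 = $13,356.00
Trial work: 66.2 × $775 = $51,305.00
Research and drafting: 40.6 × $200 = $8,120.00
Subtotal: $13,789.50 + $20,102.50 + $13,356.00 + $51,305.00 + $8,120.00 = $106,673.00
Travel: 19.5 × ($200 ÷ 2) = 19.5 × $100.00 = $1,950.00
Total: $106,673.00 + $1,950.00 = $108,623.00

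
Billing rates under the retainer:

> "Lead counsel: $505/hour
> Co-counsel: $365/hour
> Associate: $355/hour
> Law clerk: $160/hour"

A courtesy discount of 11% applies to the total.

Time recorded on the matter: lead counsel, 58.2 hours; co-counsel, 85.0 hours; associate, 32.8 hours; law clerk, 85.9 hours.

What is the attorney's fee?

Lead counsel: 58.2 × $505 = $29,391.00
Co-counsel: 85.0 × $365 = $31,025.00
Associate: 32.8 × $355 = $11,644.00
Law clerk: 85.9 × $160 = $13,744.00
Subtotal: $85,804.00
Less 11% discount: −$9,438.44
Total: $85,804.00 − $9,438.44 = $76,365.56

$76,365.56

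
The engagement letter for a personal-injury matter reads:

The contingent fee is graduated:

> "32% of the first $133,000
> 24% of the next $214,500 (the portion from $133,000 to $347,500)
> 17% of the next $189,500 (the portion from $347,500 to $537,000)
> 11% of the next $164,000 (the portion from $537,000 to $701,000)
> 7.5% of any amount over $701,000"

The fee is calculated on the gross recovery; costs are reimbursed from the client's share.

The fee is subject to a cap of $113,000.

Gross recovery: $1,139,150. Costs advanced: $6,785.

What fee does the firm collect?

$113,000.00

Fee base is the gross recovery, $1,139,150; costs are reimbursed separately.
First $133,000 at 32% = $42,560.00
Next $214,500 at 24% = $51,480.00
Next $189,500 at 17% = $32,215.00
Next $164,000 at 11% = $18,040.00
Remaining $438,150 at 7.5% = $32,861.25
Fee: $42,560.00 + $51,480.00 + $32,215.00 + $18,040.00 + $32,861.25 = $177,156.25
$177,156.25 exceeds the $113,000 cap, so the fee is capped at $113,000.00.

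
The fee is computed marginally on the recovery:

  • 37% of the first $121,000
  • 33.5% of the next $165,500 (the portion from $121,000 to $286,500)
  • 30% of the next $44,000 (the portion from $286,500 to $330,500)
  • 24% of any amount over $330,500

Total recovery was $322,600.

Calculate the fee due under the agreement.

$111,042.50

First $121,000 at 37% = $44,770.00
Next $165,500 at 33.5% = $55,442.50
Remaining $36,100 at 30% = $10,830.00
Fee: $44,770.00 + $55,442.50 + $10,830.00 = $111,042.50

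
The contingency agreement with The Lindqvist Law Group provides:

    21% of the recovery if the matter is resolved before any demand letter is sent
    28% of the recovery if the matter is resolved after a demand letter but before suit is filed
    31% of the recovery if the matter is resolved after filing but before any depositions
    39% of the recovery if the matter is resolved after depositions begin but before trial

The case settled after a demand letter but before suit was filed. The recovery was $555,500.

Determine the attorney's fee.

$155,540.00

The matter settled after a demand letter but before suit was filed, so the 28% rate applies.
$555,500 × 28% = $155,540.00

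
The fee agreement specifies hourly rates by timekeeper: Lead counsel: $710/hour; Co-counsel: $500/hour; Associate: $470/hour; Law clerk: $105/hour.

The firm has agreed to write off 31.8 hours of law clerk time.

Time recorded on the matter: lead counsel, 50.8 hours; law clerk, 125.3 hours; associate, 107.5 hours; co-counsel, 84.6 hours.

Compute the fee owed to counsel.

Lead counsel: 50.8 × $710 = $36,068.00
Co-counsel: 84.6 × $500 = $42,300.00
Associate: 107.5 × $470 = $50,525.00
Law clerk: 125.3 × $105 = $13,156.50
Subtotal: $142,049.50
Write-off: 31.8 × $105 = $3,339.00
Total: $142,049.50 − $3,339.00 = $138,710.50

$138,710.50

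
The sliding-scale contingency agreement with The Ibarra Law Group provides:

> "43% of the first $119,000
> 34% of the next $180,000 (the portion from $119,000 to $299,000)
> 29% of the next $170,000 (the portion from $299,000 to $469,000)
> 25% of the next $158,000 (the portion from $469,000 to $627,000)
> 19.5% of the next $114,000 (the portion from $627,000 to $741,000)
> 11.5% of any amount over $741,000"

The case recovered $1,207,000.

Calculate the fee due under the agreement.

$276,990.00

First $119,000 at 43% = $51,170.00
Next $180,000 at 34% = $61,200.00
Next $170,000 at 29% = $49,300.00
Next $158,000 at 25% = $39,500.00
Next $114,000 at 19.5% = $22,230.00
Remaining $466,000 at 11.5% = $53,590.00
Fee: $51,170.00 + $61,200.00 + $49,300.00 + $39,500.00 + $22,230.00 + $53,590.00 = $276,990.00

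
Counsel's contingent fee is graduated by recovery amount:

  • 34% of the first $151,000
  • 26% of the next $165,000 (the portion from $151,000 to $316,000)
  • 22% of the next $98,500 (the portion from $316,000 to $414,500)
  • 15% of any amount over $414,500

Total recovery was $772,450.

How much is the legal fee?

$169,602.50

First $151,000 at 34% = $51,340.00
Next $165,000 at 26% = $42,900.00
Next $98,500 at 22% = $21,670.00
Remaining $357,950 at 15% = $53,692.50
Fee: $51,340.00 + $42,900.00 + $21,670.00 + $53,692.50 = $169,602.50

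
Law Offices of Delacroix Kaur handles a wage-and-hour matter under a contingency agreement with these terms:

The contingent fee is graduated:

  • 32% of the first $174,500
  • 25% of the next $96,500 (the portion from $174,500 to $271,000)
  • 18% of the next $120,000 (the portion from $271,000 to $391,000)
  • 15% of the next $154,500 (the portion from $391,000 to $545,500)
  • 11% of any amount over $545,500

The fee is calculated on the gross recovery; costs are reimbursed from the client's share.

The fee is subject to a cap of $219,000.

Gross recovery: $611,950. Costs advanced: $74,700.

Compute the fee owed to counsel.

Fee base is the gross recovery, $611,950; costs are reimbursed separately.
First $174,500 at 32% = $55,840.00
Next $96,500 at 25% = $24,125.00
Next $120,000 at 18% = $21,600.00
Next $154,500 at 15% = $23,175.00
Remaining $66,450 at 11% = $7,309.50
Fee: $55,840.00 + $24,125.00 + $21,600.00 + $23,175.00 + $7,309.50 = $132,049.50
$132,049.50 is under the $219,000 cap.

$132,049.50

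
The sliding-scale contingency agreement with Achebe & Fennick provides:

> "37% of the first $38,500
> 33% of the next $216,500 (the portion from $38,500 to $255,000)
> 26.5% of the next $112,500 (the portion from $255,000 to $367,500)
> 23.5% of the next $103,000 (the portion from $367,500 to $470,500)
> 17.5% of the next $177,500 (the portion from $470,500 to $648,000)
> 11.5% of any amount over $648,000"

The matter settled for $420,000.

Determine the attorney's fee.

First $38,500 at 37% = $14,245.00
Next $216,500 at 33% = $71,445.00
Next $112,500 at 26.5% = $29,812.50
Remaining $52,500 at 23.5% = $12,337.50
Fee: $14,245.00 + $71,445.00 + $29,812.50 + $12,337.50 = $127,840.00

$127,840.00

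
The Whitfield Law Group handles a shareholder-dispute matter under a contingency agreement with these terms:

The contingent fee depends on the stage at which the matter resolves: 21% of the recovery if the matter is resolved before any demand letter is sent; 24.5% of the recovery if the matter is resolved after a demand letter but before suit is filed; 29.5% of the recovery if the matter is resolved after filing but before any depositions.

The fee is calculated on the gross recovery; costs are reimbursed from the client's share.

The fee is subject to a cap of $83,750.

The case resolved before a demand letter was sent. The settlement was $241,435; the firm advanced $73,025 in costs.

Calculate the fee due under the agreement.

Fee base is the gross recovery, $241,435; costs are reimbursed separately.
The matter resolved before a demand letter was sent, so the 21% rate applies.
$241,435 × 21% = $50,701.35
$50,701.35 is under the $83,750 cap.

$50,701.35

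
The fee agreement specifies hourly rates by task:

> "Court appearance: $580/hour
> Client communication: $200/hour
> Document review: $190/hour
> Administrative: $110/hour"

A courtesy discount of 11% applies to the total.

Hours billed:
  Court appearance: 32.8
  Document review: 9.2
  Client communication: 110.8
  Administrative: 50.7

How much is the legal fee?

Court appearance: 32.8 × $580 = $19,024.00
Client communication: 110.8 × $200 = $22,160.00
Document review: 9.2 × $190 = $1,748.00
Administrative: 50.7 × $110 = $5,577.00
Subtotal: $48,509.00
Less 11% discount: −$5,335.99
Total: $48,509.00 − $5,335.99 = $43,173.01

$43,173.01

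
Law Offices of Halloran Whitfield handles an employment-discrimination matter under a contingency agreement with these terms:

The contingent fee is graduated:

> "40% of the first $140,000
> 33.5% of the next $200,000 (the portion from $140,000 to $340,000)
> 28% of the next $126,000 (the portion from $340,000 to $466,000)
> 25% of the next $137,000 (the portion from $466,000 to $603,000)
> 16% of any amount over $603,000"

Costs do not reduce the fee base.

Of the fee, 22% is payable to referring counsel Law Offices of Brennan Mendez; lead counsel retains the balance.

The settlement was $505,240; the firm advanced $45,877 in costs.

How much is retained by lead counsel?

Fee base is the gross recovery, $505,240; costs are reimbursed separately.
First $140,000 at 40% = $56,000.00
Next $200,000 at 33.5% = $67,000.00
Next $126,000 at 28% = $35,280.00
Remaining $39,240 at 25% = $9,810.00
Fee: $56,000.00 + $67,000.00 + $35,280.00 + $9,810.00 = $168,090.00
Referral share: 22% of $168,090.00 = $36,979.80; lead counsel retains $168,090.00 − $36,979.80 = $131,110.20.

$131,110.20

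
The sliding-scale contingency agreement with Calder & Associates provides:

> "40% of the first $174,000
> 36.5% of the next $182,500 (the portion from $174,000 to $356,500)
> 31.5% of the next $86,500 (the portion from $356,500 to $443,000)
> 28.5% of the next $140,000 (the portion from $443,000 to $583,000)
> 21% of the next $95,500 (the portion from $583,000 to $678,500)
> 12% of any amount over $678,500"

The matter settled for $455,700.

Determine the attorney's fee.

$167,079.50

First $174,000 at 40% = $69,600.00
Next $182,500 at 36.5% = $66,612.50
Next $86,500 at 31.5% = $27,247.50
Remaining $12,700 at 28.5% = $3,619.50
Fee: $69,600.00 + $66,612.50 + $27,247.50 + $3,619.50 = $167,079.50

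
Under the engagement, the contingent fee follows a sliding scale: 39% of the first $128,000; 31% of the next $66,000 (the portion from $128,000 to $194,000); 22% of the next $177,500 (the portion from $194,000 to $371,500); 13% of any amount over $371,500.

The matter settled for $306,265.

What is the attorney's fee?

First $128,000 at 39% = $49,920.00
Next $66,000 at 31% = $20,460.00
Remaining $112,265 at 22% = $24,698.30
Fee: $49,920.00 + $20,460.00 + $24,698.30 = $95,078.30

$95,078.30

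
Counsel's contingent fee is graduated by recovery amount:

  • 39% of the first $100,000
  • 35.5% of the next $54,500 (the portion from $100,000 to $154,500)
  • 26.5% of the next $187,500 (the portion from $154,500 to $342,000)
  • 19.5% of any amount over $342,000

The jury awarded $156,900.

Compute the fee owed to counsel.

First $100,000 at 39% = $39,000.00
Next $54,500 at 35.5% = $19,347.50
Remaining $2,400 at 26.5% = $636.00
Fee: $39,000.00 + $19,347.50 + $636.00 = $58,983.50

$58,983.50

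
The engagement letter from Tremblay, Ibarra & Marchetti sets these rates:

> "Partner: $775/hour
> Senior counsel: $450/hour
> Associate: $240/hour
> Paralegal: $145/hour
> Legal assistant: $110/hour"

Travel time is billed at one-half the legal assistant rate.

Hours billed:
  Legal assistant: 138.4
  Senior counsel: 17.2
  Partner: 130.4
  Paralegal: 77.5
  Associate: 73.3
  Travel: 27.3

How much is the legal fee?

Partner: 130.4 × $775 = $101,060.00
Senior counsel: 17.2 × $450 = $7,740.00
Associate: 73.3 × $240 = $17,592.00
Paralegal: 77.5 × $145 = $11,237.50
Legal assistant: 138.4 × $110 = $15,224.00
Subtotal: $101,060.00 + $7,740.00 + $17,592.00 + $11,237.50 + $15,224.00 = $152,853.50
Travel: 27.3 × ($110 ÷ 2) = 27.3 × $55.00 = $1,501.50
Total: $152,853.50 + $1,501.50 = $154,355.00

$154,355.00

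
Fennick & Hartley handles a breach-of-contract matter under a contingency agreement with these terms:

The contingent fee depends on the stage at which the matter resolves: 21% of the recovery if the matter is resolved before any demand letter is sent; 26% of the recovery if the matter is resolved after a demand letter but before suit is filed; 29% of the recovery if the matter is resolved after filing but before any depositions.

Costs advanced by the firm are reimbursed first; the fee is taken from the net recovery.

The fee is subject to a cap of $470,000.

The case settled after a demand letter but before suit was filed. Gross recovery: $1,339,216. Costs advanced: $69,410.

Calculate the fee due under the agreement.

Fee base (net of costs): $1,339,216 − $69,410 = $1,269,806
The matter settled after a demand letter but before suit was filed, so the 26% rate applies.
$1,269,806 × 26% = $330,149.56
$330,149.56 is under the $470,000 cap.

$330,149.56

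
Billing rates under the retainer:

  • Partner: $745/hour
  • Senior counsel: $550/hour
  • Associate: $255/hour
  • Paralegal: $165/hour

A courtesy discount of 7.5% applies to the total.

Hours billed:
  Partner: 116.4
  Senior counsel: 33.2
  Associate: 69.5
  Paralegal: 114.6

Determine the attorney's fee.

Partner: 116.4 × $745 = $86,718.00
Senior counsel: 33.2 × $550 = $18,260.00
Associate: 69.5 × $255 = $17,722.50
Paralegal: 114.6 × $165 = $18,909.00
Subtotal: $141,609.50
Less 7.5% discount: −$10,620.71
Total: $141,609.50 − $10,620.71 = $130,988.79

$130,988.79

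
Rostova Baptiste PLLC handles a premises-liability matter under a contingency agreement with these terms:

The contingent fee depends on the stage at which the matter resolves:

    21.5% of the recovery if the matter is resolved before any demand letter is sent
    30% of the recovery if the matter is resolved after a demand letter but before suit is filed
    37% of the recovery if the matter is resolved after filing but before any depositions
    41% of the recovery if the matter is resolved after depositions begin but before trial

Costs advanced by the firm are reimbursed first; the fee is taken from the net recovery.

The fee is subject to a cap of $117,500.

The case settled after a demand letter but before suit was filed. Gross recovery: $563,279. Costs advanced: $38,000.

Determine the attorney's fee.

Fee base (net of costs): $563,279 − $38,000 = $525,279
The matter settled after a demand letter but before suit was filed, so the 30% rate applies.
$525,279 × 30% = $157,583.70
$157,583.70 exceeds the $117,500 cap, so the fee is capped at $117,500.00.

$117,500.00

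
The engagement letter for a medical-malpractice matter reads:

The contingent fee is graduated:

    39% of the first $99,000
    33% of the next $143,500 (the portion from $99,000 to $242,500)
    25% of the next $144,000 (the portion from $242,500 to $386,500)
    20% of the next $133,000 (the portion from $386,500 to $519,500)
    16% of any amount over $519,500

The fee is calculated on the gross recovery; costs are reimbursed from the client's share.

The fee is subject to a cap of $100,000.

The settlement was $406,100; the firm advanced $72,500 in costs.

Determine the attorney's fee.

$100,000.00

Fee base is the gross recovery, $406,100; costs are reimbursed separately.
First $99,000 at 39% = $38,610.00
Next $143,500 at 33% = $47,355.00
Next $144,000 at 25% = $36,000.00
Remaining $19,600 at 20% = $3,920.00
Fee: $38,610.00 + $47,355.00 + $36,000.00 + $3,920.00 = $125,885.00
$125,885.00 exceeds the $100,000 cap, so the fee is capped at $100,000.00.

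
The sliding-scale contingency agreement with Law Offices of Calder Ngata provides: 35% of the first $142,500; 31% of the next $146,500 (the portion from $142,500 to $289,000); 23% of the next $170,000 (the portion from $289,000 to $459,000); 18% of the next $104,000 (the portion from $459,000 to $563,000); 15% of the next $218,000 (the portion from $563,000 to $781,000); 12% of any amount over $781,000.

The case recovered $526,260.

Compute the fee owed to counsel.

First $142,500 at 35% = $49,875.00
Next $146,500 at 31% = $45,415.00
Next $170,000 at 23% = $39,100.00
Remaining $67,260 at 18% = $12,106.80
Fee: $49,875.00 + $45,415.00 + $39,100.00 + $12,106.80 = $146,496.80

$146,496.80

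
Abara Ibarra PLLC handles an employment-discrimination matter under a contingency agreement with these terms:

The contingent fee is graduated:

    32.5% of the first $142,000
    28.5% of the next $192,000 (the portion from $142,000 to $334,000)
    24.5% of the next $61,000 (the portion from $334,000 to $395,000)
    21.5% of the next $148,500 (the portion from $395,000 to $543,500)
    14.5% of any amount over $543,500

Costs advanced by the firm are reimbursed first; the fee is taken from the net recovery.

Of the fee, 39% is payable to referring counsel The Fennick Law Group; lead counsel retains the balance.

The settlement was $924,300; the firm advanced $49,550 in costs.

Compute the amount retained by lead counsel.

Fee base (net of costs): $924,300 − $49,550 = $874,750
First $142,000 at 32.5% = $46,150.00
Next $192,000 at 28.5% = $54,720.00
Next $61,000 at 24.5% = $14,945.00
Next $148,500 at 21.5% = $31,927.50
Remaining $331,250 at 14.5% = $48,031.25
Fee: $46,150.00 + $54,720.00 + $14,945.00 + $31,927.50 + $48,031.25 = $195,773.75
Referral share: 39% of $195,773.75 = $76,351.76; lead counsel retains $195,773.75 − $76,351.76 = $119,421.99.

$119,421.99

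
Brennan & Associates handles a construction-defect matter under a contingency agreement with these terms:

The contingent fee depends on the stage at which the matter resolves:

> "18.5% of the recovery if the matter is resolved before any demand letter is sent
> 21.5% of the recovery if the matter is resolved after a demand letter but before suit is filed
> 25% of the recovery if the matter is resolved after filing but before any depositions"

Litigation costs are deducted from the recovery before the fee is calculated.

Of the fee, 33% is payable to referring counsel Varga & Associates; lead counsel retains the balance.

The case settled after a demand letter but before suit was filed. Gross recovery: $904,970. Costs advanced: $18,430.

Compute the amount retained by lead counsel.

Fee base (net of costs): $904,970 − $18,430 = $886,540
The matter settled after a demand letter but before suit was filed, so the 21.5% rate applies.
$886,540 × 21.5% = $190,606.10
Referral share: 33% of $190,606.10 = $62,900.01; lead counsel retains $190,606.10 − $62,900.01 = $127,706.09.

$127,706.09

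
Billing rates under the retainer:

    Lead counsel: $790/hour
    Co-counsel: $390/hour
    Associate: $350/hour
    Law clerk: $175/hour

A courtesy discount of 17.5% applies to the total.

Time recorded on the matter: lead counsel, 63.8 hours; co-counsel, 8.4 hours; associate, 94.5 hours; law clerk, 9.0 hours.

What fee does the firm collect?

Lead counsel: 63.8 × $790 = $50,402.00
Co-counsel: 8.4 × $390 = $3,276.00
Associate: 94.5 × $350 = $33,075.00
Law clerk: 9.0 × $175 = $1,575.00
Subtotal: $88,328.00
Less 17.5% discount: −$15,457.40
Total: $88,328.00 − $15,457.40 = $72,870.60

$72,870.60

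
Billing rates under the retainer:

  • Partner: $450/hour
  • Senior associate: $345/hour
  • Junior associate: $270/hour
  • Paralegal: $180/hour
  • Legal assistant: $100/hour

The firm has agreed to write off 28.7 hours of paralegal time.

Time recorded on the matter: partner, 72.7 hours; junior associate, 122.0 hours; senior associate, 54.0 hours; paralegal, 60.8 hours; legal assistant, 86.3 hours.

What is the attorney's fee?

$98,693.00

Partner: 72.7 × $450 = $32,715.00
Senior associate: 54.0 × $345 = $18,630.00
Junior associate: 122.0 × $270 = $32,940.00
Paralegal: 60.8 × $180 = $10,944.00
Legal assistant: 86.3 × $100 = $8,630.00
Subtotal: $103,859.00
Write-off: 28.7 × $180 = $5,166.00
Total: $103,859.00 − $5,166.00 = $98,693.00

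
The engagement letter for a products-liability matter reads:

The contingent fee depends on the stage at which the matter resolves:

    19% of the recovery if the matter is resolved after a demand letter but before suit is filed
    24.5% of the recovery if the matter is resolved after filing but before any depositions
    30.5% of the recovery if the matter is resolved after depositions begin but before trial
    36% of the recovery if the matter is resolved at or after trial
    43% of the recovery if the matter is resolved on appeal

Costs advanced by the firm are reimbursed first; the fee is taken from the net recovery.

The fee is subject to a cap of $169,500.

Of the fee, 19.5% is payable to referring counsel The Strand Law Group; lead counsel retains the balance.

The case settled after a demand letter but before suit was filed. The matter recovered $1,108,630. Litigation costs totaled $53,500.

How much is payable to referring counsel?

Fee base (net of costs): $1,108,630 − $53,500 = $1,055,130
The matter settled after a demand letter but before suit was filed, so the 19% rate applies.
$1,055,130 × 19% = $200,474.70
$200,474.70 exceeds the $169,500 cap, so the fee is capped at $169,500.00.
Referral share: 19.5% of $169,500.00 = $33,052.50; lead counsel retains $169,500.00 − $33,052.50 = $136,447.50.

$33,052.50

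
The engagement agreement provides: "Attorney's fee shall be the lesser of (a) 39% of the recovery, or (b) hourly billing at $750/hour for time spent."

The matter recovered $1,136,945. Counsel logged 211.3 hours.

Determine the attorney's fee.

$158,475.00

(a) 39% of $1,136,945 = $443,408.55
(b) 211.3 × $750 = $158,475.00
The lesser is (b): $158,475.00.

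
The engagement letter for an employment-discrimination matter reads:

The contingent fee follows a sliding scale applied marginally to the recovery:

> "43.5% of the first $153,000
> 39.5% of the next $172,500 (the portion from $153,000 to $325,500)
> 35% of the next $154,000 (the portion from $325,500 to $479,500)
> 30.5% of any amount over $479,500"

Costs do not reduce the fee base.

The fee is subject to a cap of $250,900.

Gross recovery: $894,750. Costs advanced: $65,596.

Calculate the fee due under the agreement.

$250,900.00

Fee base is the gross recovery, $894,750; costs are reimbursed separately.
First $153,000 at 43.5% = $66,555.00
Next $172,500 at 39.5% = $68,137.50
Next $154,000 at 35% = $53,900.00
Remaining $415,250 at 30.5% = $126,651.25
Fee: $66,555.00 + $68,137.50 + $53,900.00 + $126,651.25 = $315,243.75
$315,243.75 exceeds the $250,900 cap, so the fee is capped at $250,900.00.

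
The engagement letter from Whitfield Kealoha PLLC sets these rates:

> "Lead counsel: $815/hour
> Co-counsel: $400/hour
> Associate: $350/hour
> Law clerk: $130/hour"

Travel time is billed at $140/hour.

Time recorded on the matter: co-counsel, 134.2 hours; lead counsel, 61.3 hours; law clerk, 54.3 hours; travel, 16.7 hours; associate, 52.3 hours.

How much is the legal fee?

$131,341.50

Lead counsel: 61.3 × $815 = $49,959.50
Co-counsel: 134.2 × $400 = $53,680.00
Associate: 52.3 × $350 = $18,305.00
Law clerk: 54.3 × $130 = $7,059.00
Subtotal: $49,959.50 + $53,680.00 + $18,305.00 + $7,059.00 = $129,003.50
Travel: 16.7 × $140 = $2,338.00
Total: $129,003.50 + $2,338.00 = $131,341.50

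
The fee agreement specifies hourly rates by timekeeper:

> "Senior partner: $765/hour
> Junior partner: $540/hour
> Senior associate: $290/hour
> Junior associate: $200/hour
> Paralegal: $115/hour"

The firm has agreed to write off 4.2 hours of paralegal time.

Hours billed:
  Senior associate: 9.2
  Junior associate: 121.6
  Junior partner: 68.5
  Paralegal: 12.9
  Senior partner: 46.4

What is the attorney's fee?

Senior partner: 46.4 × $765 = $35,496.00
Junior partner: 68.5 × $540 = $36,990.00
Senior associate: 9.2 × $290 = $2,668.00
Junior associate: 121.6 × $200 = $24,320.00
Paralegal: 12.9 × $115 = $1,483.50
Subtotal: $100,957.50
Write-off: 4.2 × $115 = $483.00
Total: $100,957.50 − $483.00 = $100,474.50

$100,474.50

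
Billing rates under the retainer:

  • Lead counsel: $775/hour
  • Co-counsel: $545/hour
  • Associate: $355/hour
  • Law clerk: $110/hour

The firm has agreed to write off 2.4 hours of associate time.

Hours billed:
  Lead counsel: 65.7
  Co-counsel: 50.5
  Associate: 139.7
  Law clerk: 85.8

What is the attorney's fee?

Lead counsel: 65.7 × $775 = $50,917.50
Co-counsel: 50.5 × $545 = $27,522.50
Associate: 139.7 × $355 = $49,593.50
Law clerk: 85.8 × $110 = $9,438.00
Subtotal: $137,471.50
Write-off: 2.4 × $355 = $852.00
Total: $137,471.50 − $852.00 = $136,619.50

$136,619.50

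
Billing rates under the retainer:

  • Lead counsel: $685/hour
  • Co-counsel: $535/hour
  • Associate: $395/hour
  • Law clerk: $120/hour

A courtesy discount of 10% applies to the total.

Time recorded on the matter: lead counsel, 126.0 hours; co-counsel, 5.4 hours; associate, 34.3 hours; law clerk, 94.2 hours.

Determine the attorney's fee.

Lead counsel: 126.0 × $685 = $86,310.00
Co-counsel: 5.4 × $535 = $2,889.00
Associate: 34.3 × $395 = $13,548.50
Law clerk: 94.2 × $120 = $11,304.00
Subtotal: $114,051.50
Less 10% discount: −$11,405.15
Total: $114,051.50 − $11,405.15 = $102,646.35

$102,646.35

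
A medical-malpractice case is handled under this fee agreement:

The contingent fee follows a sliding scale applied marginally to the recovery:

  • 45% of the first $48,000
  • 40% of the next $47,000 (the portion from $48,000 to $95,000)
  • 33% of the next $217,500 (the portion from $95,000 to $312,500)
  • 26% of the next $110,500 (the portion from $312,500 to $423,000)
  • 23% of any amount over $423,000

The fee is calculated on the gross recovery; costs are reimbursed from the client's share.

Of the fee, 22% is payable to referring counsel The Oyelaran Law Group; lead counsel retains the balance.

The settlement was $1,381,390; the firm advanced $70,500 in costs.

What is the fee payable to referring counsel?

$79,493.63

Fee base is the gross recovery, $1,381,390; costs are reimbursed separately.
First $48,000 at 45% = $21,600.00
Next $47,000 at 40% = $18,800.00
Next $217,500 at 33% = $71,775.00
Next $110,500 at 26% = $28,730.00
Remaining $958,390 at 23% = $220,429.70
Fee: $21,600.00 + $18,800.00 + $71,775.00 + $28,730.00 + $220,429.70 = $361,334.70
Referral share: 22% of $361,334.70 = $79,493.63; lead counsel retains $361,334.70 − $79,493.63 = $281,841.07.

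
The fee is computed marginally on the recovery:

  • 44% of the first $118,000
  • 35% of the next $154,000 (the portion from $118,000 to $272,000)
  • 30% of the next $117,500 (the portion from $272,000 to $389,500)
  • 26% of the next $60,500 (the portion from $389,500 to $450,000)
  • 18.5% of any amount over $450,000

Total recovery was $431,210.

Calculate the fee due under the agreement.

$151,914.60

First $118,000 at 44% = $51,920.00
Next $154,000 at 35% = $53,900.00
Next $117,500 at 30% = $35,250.00
Remaining $41,710 at 26% = $10,844.60
Fee: $51,920.00 + $53,900.00 + $35,250.00 + $10,844.60 = $151,914.60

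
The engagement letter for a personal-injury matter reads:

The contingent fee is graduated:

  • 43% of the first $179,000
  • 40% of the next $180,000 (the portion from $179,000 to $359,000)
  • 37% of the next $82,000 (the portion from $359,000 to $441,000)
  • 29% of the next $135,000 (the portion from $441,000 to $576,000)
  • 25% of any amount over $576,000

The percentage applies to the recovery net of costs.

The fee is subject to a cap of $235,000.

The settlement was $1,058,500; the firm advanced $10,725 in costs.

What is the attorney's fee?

Fee base (net of costs): $1,058,500 − $10,725 = $1,047,775
First $179,000 at 43% = $76,970.00
Next $180,000 at 40% = $72,000.00
Next $82,000 at 37% = $30,340.00
Next $135,000 at 29% = $39,150.00
Remaining $471,775 at 25% = $117,943.75
Fee: $76,970.00 + $72,000.00 + $30,340.00 + $39,150.00 + $117,943.75 = $336,403.75
$336,403.75 exceeds the $235,000 cap, so the fee is capped at $235,000.00.

$235,000.00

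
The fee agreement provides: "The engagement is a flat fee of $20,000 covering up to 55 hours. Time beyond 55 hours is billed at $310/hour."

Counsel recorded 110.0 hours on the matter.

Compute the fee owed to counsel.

Flat fee: $20,000.00
Excess hours: 110.0 − 55 = 55.0
Overrun: 55.0 × $310 = $17,050.00
Total: $20,000.00 + $17,050.00 = $37,050.00

$37,050.00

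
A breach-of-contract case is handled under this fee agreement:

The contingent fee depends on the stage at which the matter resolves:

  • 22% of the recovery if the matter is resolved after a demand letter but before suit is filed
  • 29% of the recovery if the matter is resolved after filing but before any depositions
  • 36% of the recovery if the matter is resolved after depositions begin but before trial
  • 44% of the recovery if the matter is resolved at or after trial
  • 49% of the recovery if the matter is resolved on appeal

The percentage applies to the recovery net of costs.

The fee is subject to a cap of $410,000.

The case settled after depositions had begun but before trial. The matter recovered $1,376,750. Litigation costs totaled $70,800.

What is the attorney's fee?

Fee base (net of costs): $1,376,750 − $70,800 = $1,305,950
The matter settled after depositions had begun but before trial, so the 36% rate applies.
$1,305,950 × 36% = $470,142.00
$470,142.00 exceeds the $410,000 cap, so the fee is capped at $410,000.00.

$410,000.00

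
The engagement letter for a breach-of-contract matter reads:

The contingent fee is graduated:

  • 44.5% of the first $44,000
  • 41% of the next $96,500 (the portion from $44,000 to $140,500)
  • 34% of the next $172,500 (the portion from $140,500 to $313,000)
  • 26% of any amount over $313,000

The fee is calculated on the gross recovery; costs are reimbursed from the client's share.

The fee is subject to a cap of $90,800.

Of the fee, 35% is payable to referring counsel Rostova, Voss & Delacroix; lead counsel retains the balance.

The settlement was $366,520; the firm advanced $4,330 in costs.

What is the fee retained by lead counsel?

Fee base is the gross recovery, $366,520; costs are reimbursed separately.
First $44,000 at 44.5% = $19,580.00
Next $96,500 at 41% = $39,565.00
Next $172,500 at 34% = $58,650.00
Remaining $53,520 at 26% = $13,915.20
Fee: $19,580.00 + $39,565.00 + $58,650.00 + $13,915.20 = $131,710.20
$131,710.20 exceeds the $90,800 cap, so the fee is capped at $90,800.00.
Referral share: 35% of $90,800.00 = $31,780.00; lead counsel retains $90,800.00 − $31,780.00 = $59,020.00.

$59,020.00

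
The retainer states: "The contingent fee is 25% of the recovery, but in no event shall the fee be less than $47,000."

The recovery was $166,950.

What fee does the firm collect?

$47,000.00

25% of $166,950 = $41,737.50
That is below the $47,000 minimum, so the minimum applies.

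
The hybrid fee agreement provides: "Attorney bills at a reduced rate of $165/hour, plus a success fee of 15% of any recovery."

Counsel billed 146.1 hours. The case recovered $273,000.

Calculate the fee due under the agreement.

$65,056.50

Hourly: 146.1 × $165 = $24,106.50
Success fee: 15% of $273,000 = $40,950.00
Total: $24,106.50 + $40,950.00 = $65,056.50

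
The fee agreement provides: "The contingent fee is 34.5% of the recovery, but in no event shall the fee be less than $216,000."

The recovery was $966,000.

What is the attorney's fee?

$333,270.00

34.5% of $966,000 = $333,270.00
That exceeds the $216,000 minimum.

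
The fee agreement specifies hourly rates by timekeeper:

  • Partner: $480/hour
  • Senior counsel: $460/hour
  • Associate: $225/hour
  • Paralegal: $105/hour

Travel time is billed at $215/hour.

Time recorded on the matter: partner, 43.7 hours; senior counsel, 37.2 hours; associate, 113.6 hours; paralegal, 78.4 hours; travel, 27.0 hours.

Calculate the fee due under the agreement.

$77,685.00

Partner: 43.7 × $480 = $20,976.00
Senior counsel: 37.2 × $460 = $17,112.00
Associate: 113.6 × $225 = $25,560.00
Paralegal: 78.4 × $105 = $8,232.00
Subtotal: $20,976.00 + $17,112.00 + $25,560.00 + $8,232.00 = $71,880.00
Travel: 27.0 × $215 = $5,805.00
Total: $71,880.00 + $5,805.00 = $77,685.00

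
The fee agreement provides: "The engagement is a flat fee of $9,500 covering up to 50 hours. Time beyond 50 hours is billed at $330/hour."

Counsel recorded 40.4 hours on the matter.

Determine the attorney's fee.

$9,500.00

40.4 hours is within the 50-hour scope; only the flat fee applies.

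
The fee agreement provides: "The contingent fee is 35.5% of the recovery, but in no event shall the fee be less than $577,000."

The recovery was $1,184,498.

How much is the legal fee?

35.5% of $1,184,498 = $420,496.79
That is below the $577,000 minimum, so the minimum applies.

$577,000.00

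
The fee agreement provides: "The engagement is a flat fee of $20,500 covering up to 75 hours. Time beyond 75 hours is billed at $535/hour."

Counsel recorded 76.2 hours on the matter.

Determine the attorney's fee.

Flat fee: $20,500.00
Excess hours: 76.2 − 75 = 1.2
Overrun: 1.2 × $535 = $642.00
Total: $20,500.00 + $642.00 = $21,142.00

$21,142.00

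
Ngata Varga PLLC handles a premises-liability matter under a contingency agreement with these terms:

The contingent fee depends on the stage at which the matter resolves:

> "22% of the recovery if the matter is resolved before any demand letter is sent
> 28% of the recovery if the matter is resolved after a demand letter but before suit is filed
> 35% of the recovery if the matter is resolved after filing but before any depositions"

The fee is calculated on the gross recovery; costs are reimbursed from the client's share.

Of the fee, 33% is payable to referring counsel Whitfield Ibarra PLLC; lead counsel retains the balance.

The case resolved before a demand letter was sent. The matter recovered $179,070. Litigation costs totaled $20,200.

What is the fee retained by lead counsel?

Fee base is the gross recovery, $179,070; costs are reimbursed separately.
The matter resolved before a demand letter was sent, so the 22% rate applies.
$179,070 × 22% = $39,395.40
Referral share: 33% of $39,395.40 = $13,000.48; lead counsel retains $39,395.40 − $13,000.48 = $26,394.92.

$26,394.92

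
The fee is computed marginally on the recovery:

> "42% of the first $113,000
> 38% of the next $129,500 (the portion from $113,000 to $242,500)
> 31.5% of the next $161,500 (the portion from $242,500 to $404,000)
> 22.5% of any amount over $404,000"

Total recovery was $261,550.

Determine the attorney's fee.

$102,670.75

First $113,000 at 42% = $47,460.00
Next $129,500 at 38% = $49,210.00
Remaining $19,050 at 31.5% = $6,000.75
Fee: $47,460.00 + $49,210.00 + $6,000.75 = $102,670.75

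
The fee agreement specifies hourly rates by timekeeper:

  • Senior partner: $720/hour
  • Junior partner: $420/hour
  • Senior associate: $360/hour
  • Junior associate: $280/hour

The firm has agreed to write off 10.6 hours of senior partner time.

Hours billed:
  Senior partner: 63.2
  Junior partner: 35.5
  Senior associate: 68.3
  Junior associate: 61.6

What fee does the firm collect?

Senior partner: 63.2 × $720 = $45,504.00
Junior partner: 35.5 × $420 = $14,910.00
Senior associate: 68.3 × $360 = $24,588.00
Junior associate: 61.6 × $280 = $17,248.00
Subtotal: $102,250.00
Write-off: 10.6 × $720 = $7,632.00
Total: $102,250.00 − $7,632.00 = $94,618.00

$94,618.00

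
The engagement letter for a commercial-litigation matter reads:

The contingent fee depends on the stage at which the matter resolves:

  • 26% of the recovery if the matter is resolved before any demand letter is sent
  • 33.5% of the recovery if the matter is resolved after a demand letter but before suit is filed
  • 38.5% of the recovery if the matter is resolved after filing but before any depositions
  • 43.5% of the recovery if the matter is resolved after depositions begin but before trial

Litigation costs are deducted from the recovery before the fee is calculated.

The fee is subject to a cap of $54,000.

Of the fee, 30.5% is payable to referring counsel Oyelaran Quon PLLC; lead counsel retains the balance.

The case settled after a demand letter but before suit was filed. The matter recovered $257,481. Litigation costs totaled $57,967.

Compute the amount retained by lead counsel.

$37,530.00

Fee base (net of costs): $257,481 − $57,967 = $199,514
The matter settled after a demand letter but before suit was filed, so the 33.5% rate applies.
$199,514 × 33.5% = $66,837.19
$66,837.19 exceeds the $54,000 cap, so the fee is capped at $54,000.00.
Referral share: 30.5% of $54,000.00 = $16,470.00; lead counsel retains $54,000.00 − $16,470.00 = $37,530.00.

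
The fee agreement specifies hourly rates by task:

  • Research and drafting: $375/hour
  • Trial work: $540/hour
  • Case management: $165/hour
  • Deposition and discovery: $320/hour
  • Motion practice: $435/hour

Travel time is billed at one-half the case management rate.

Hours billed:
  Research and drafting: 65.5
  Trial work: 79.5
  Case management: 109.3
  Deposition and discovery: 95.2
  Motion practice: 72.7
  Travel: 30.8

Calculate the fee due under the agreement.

$150,156.50

Research and drafting: 65.5 × $375 = $24,562.50
Trial work: 79.5 × $540 = $42,930.00
Case management: 109.3 × $165 = $18,034.50
Deposition and discovery: 95.2 × $320 = $30,464.00
Motion practice: 72.7 × $435 = $31,624.50
Subtotal: $24,562.50 + $42,930.00 + $18,034.50 + $30,464.00 + $31,624.50 = $147,615.50
Travel: 30.8 × ($165 ÷ 2) = 30.8 × $82.50 = $2,541.00
Total: $147,615.50 + $2,541.00 = $150,156.50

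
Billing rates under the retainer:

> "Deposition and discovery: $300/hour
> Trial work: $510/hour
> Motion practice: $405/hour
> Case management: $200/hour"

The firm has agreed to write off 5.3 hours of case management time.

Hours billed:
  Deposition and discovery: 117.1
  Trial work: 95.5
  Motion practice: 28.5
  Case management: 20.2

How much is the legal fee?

$98,357.50

Deposition and discovery: 117.1 × $300 = $35,130.00
Trial work: 95.5 × $510 = $48,705.00
Motion practice: 28.5 × $405 = $11,542.50
Case management: 20.2 × $200 = $4,040.00
Subtotal: $99,417.50
Write-off: 5.3 × $200 = $1,060.00
Total: $99,417.50 − $1,060.00 = $98,357.50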